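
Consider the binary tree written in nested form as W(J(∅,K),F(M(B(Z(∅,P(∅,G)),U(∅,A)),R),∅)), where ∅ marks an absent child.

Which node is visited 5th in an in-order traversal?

P

In-order visits the left subtree, then the node, then the right subtree.
At W: go left to J.
  At J: no left child.
  Visit J.
  At J: go right to K.
    K is a leaf — visit K.
Visit W.
At W: go right to F.
  At F: go left to M.
    At M: go left to B.
      At B: go left to Z.
        At Z: no left child.
        Visit Z.
        At Z: go right to P.
          At P: no left child.
          Visit P.
          At P: go right to G.
            G is a leaf — visit G.
      Visit B.
      At B: go right to U.
        At U: no left child.
        Visit U.
        At U: go right to A.
          A is a leaf — visit A.
    Visit M.
    At M: go right to R.
      R is a leaf — visit R.
  Visit F.
  At F: no right child.
Full in-order sequence: J, K, W, Z, P, G, B, U, A, M, R, F.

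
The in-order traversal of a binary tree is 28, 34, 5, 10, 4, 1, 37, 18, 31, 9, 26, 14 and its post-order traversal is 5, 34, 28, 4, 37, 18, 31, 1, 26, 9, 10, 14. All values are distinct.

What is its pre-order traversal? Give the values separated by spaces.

14 10 28 34 5 9 1 4 31 18 37 26

The last element of post-order is the root; it splits in-order into left and right subtrees.
Root 14: left subtree has 11 nodes {28, 34, 5, 10, 4, 1, 37, 18, 31, 9, 26}, right has 0 { }.
  Root 10: left subtree has 3 nodes {28, 34, 5}, right has 7 {4, 1, 37, 18, 31, 9, 26}.
    Root 28: left subtree has 0 nodes { }, right has 2 {34, 5}.
      Root 34: left subtree has 0 nodes { }, right has 1 {5}.
    Root 9: left subtree has 5 nodes {4, 1, 37, 18, 31}, right has 1 {26}.
      Root 1: left subtree has 1 node {4}, right has 3 {37, 18, 31}.
        Root 31: left subtree has 2 nodes {37, 18}, right has 0 { }.
          Root 18: left subtree has 1 node {37}, right has 0 { }.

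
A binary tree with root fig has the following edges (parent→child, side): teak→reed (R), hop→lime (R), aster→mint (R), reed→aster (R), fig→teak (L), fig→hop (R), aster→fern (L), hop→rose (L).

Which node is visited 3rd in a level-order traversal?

hop

Level-order visits nodes level by level from the root, left to right within each level.
Level 0: fig
Level 1: teak, hop
Level 2: reed, rose, lime
Level 3: aster
Level 4: fern, mint
Full level-order sequence: fig, teak, hop, reed, rose, lime, aster, fern, mint.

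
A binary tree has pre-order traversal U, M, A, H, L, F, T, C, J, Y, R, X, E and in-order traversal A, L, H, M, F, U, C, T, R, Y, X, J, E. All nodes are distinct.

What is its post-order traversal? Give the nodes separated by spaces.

L H A F M C R X Y E J T U

The first element of pre-order is the root; it splits in-order into left and right subtrees.
Root U: left subtree has 5 nodes {A, L, H, M, F}, right has 7 {C, T, R, Y, X, J, E}.
  Root M: left subtree has 3 nodes {A, L, H}, right has 1 {F}.
    Root A: left subtree has 0 nodes { }, right has 2 {L, H}.
      Root H: left subtree has 1 node {L}, right has 0 { }.
  Root T: left subtree has 1 node {C}, right has 5 {R, Y, X, J, E}.
    Root J: left subtree has 3 nodes {R, Y, X}, right has 1 {E}.
      Root Y: left subtree has 1 node {R}, right has 1 {X}.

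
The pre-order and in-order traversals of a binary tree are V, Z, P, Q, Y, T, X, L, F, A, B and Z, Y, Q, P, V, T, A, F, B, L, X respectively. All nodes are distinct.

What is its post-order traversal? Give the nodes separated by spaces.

The first element of pre-order is the root; it splits in-order into left and right subtrees.
Root V: left subtree has 4 nodes {Z, Y, Q, P}, right has 6 {T, A, F, B, L, X}.
  Root Z: left subtree has 0 nodes { }, right has 3 {Y, Q, P}.
    Root P: left subtree has 2 nodes {Y, Q}, right has 0 { }.
      Root Q: left subtree has 1 node {Y}, right has 0 { }.
  Root T: left subtree has 0 nodes { }, right has 5 {A, F, B, L, X}.
    Root X: left subtree has 4 nodes {A, F, B, L}, right has 0 { }.
      Root L: left subtree has 3 nodes {A, F, B}, right has 0 { }.
        Root F: left subtree has 1 node {A}, right has 1 {B}.

Y Q P Z A B F L X T V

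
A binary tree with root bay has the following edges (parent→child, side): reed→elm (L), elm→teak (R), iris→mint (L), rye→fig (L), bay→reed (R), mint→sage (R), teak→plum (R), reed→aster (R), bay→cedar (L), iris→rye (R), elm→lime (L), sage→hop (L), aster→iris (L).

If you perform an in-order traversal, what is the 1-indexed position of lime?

In-order visits the left subtree, then the node, then the right subtree.
At bay: go left to cedar.
  cedar is a leaf — visit cedar.
Visit bay.
At bay: go right to reed.
  At reed: go left to elm.
    At elm: go left to lime.
      lime is a leaf — visit lime.
    Visit elm.
    At elm: go right to teak.
      At teak: no left child.
      Visit teak.
      At teak: go right to plum.
        plum is a leaf — visit plum.
  Visit reed.
  At reed: go right to aster.
    At aster: go left to iris.
      At iris: go left to mint.
        At mint: no left child.
        Visit mint.
        At mint: go right to sage.
          At sage: go left to hop.
            hop is a leaf — visit hop.
          Visit sage.
          At sage: no right child.
      Visit iris.
      At iris: go right to rye.
        At rye: go left to fig.
          fig is a leaf — visit fig.
        Visit rye.
        At rye: no right child.
    Visit aster.
    At aster: no right child.
Full in-order sequence: cedar, bay, lime, elm, teak, plum, reed, mint, hop, sage, iris, fig, rye, aster.

3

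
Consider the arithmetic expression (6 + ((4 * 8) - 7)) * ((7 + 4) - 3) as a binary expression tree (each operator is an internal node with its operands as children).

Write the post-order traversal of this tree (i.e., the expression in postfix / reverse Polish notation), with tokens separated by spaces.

6 4 8 * 7 - + 7 4 + 3 - *

Post-order on an expression tree gives postfix notation: for each operator, emit left operand, right operand, then the operator.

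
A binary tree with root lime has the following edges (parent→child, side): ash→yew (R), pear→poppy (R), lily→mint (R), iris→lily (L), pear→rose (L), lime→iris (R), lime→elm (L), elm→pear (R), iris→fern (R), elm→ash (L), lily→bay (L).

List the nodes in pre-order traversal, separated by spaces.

lime elm ash yew pear rose poppy iris lily bay mint fern

Pre-order visits the node, then its left subtree, then its right subtree.
Visit lime.
At lime: go left to elm.
  Visit elm.
  At elm: go left to ash.
    Visit ash.
    At ash: no left child.
    At ash: go right to yew.
      yew is a leaf — visit yew.
  At elm: go right to pear.
    Visit pear.
    At pear: go left to rose.
      rose is a leaf — visit rose.
    At pear: go right to poppy.
      poppy is a leaf — visit poppy.
At lime: go right to iris.
  Visit iris.
  At iris: go left to lily.
    Visit lily.
    At lily: go left to bay.
      bay is a leaf — visit bay.
    At lily: go right to mint.
      mint is a leaf — visit mint.
  At iris: go right to fern.
    fern is a leaf — visit fern.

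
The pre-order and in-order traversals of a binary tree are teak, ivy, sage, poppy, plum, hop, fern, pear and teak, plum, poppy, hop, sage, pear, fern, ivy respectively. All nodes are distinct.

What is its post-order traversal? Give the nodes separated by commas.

plum, hop, poppy, pear, fern, sage, ivy, teak

The first element of pre-order is the root; it splits in-order into left and right subtrees.
Root teak: left subtree has 0 nodes { }, right has 7 {plum, poppy, hop, sage, pear, fern, ivy}.
  Root ivy: left subtree has 6 nodes {plum, poppy, hop, sage, pear, fern}, right has 0 { }.
    Root sage: left subtree has 3 nodes {plum, poppy, hop}, right has 2 {pear, fern}.
      Root poppy: left subtree has 1 node {plum}, right has 1 {hop}.
      Root fern: left subtree has 1 node {pear}, right has 0 { }.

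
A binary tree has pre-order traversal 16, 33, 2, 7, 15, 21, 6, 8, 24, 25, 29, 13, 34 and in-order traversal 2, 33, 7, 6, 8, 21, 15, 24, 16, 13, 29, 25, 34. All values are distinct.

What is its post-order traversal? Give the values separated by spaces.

2 8 6 21 24 15 7 33 13 29 34 25 16

The first element of pre-order is the root; it splits in-order into left and right subtrees.
Root 16: left subtree has 8 nodes {2, 33, 7, 6, 8, 21, 15, 24}, right has 4 {13, 29, 25, 34}.
  Root 33: left subtree has 1 node {2}, right has 6 {7, 6, 8, 21, 15, 24}.
    Root 7: left subtree has 0 nodes { }, right has 5 {6, 8, 21, 15, 24}.
      Root 15: left subtree has 3 nodes {6, 8, 21}, right has 1 {24}.
        Root 21: left subtree has 2 nodes {6, 8}, right has 0 { }.
          Root 6: left subtree has 0 nodes { }, right has 1 {8}.
  Root 25: left subtree has 2 nodes {13, 29}, right has 1 {34}.
    Root 29: left subtree has 1 node {13}, right has 0 { }.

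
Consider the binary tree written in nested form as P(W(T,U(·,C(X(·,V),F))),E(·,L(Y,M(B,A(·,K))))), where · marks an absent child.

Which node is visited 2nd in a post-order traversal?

Post-order visits the left subtree, then the right subtree, then the node.
At P: go left to W.
  At W: go left to T.
    T is a leaf — visit T.
  At W: go right to U.
    At U: no left child.
    At U: go right to C.
      At C: go left to X.
        At X: no left child.
        At X: go right to V.
          V is a leaf — visit V.
        Visit X.
      At C: go right to F.
        F is a leaf — visit F.
      Visit C.
    Visit U.
  Visit W.
At P: go right to E.
  At E: no left child.
  At E: go right to L.
    At L: go left to Y.
      Y is a leaf — visit Y.
    At L: go right to M.
      At M: go left to B.
        B is a leaf — visit B.
      At M: go right to A.
        At A: no left child.
        At A: go right to K.
          K is a leaf — visit K.
        Visit A.
      Visit M.
    Visit L.
  Visit E.
Visit P.
Full post-order sequence: T, V, X, F, C, U, W, Y, B, K, A, M, L, E, P.

V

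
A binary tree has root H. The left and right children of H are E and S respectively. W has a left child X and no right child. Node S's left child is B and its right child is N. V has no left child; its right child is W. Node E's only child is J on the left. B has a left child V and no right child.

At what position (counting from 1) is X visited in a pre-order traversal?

Pre-order visits the node, then its left subtree, then its right subtree.
Visit H.
At H: go left to E.
  Visit E.
  At E: go left to J.
    J is a leaf — visit J.
  At E: no right child.
At H: go right to S.
  Visit S.
  At S: go left to B.
    Visit B.
    At B: go left to V.
      Visit V.
      At V: no left child.
      At V: go right to W.
        Visit W.
        At W: go left to X.
          X is a leaf — visit X.
        At W: no right child.
    At B: no right child.
  At S: go right to N.
    N is a leaf — visit N.
Full pre-order sequence: H, E, J, S, B, V, W, X, N.

8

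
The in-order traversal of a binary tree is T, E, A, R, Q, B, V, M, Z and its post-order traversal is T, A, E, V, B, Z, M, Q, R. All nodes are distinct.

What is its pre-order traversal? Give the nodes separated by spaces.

R E T A Q M B V Z

The last element of post-order is the root; it splits in-order into left and right subtrees.
Root R: left subtree has 3 nodes {T, E, A}, right has 5 {Q, B, V, M, Z}.
  Root E: left subtree has 1 node {T}, right has 1 {A}.
  Root Q: left subtree has 0 nodes { }, right has 4 {B, V, M, Z}.
    Root M: left subtree has 2 nodes {B, V}, right has 1 {Z}.
      Root B: left subtree has 0 nodes { }, right has 1 {V}.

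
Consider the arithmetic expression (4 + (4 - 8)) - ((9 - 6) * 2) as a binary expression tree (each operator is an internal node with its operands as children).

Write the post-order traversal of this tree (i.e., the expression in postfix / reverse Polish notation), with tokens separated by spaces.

Post-order on an expression tree gives postfix notation: for each operator, emit left operand, right operand, then the operator.

4 4 8 - + 9 6 - 2 * -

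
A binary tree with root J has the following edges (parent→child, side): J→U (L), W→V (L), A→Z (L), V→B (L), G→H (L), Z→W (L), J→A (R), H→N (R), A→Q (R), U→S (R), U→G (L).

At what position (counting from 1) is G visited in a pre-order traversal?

Pre-order visits the node, then its left subtree, then its right subtree.
Visit J.
At J: go left to U.
  Visit U.
  At U: go left to G.
    Visit G.
    At G: go left to H.
      Visit H.
      At H: no left child.
      At H: go right to N.
        N is a leaf — visit N.
    At G: no right child.
  At U: go right to S.
    S is a leaf — visit S.
At J: go right to A.
  Visit A.
  At A: go left to Z.
    Visit Z.
    At Z: go left to W.
      Visit W.
      At W: go left to V.
        Visit V.
        At V: go left to B.
          B is a leaf — visit B.
        At V: no right child.
      At W: no right child.
    At Z: no right child.
  At A: go right to Q.
    Q is a leaf — visit Q.
Full pre-order sequence: J, U, G, H, N, S, A, Z, W, V, B, Q.

3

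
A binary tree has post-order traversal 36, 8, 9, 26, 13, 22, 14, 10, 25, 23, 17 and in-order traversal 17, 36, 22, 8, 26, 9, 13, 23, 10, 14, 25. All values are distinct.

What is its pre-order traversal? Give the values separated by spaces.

17 23 22 36 13 26 8 9 25 10 14

The last element of post-order is the root; it splits in-order into left and right subtrees.
Root 17: left subtree has 0 nodes { }, right has 10 {36, 22, 8, 26, 9, 13, 23, 10, 14, 25}.
  Root 23: left subtree has 6 nodes {36, 22, 8, 26, 9, 13}, right has 3 {10, 14, 25}.
    Root 22: left subtree has 1 node {36}, right has 4 {8, 26, 9, 13}.
      Root 13: left subtree has 3 nodes {8, 26, 9}, right has 0 { }.
        Root 26: left subtree has 1 node {8}, right has 1 {9}.
    Root 25: left subtree has 2 nodes {10, 14}, right has 0 { }.
      Root 10: left subtree has 0 nodes { }, right has 1 {14}.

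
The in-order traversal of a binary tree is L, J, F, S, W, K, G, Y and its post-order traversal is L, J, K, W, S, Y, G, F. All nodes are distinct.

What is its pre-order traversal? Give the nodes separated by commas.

The last element of post-order is the root; it splits in-order into left and right subtrees.
Root F: left subtree has 2 nodes {L, J}, right has 5 {S, W, K, G, Y}.
  Root J: left subtree has 1 node {L}, right has 0 { }.
  Root G: left subtree has 3 nodes {S, W, K}, right has 1 {Y}.
    Root S: left subtree has 0 nodes { }, right has 2 {W, K}.
      Root W: left subtree has 0 nodes { }, right has 1 {K}.

F, J, L, G, S, W, K, Y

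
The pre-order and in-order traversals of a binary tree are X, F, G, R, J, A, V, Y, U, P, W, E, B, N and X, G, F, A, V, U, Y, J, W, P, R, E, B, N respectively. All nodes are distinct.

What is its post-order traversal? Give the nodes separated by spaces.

G U Y V A W P J N B E R F X

The first element of pre-order is the root; it splits in-order into left and right subtrees.
Root X: left subtree has 0 nodes { }, right has 13 {G, F, A, V, U, Y, J, W, P, R, E, B, N}.
  Root F: left subtree has 1 node {G}, right has 11 {A, V, U, Y, J, W, P, R, E, B, N}.
    Root R: left subtree has 7 nodes {A, V, U, Y, J, W, P}, right has 3 {E, B, N}.
      Root J: left subtree has 4 nodes {A, V, U, Y}, right has 2 {W, P}.
        Root A: left subtree has 0 nodes { }, right has 3 {V, U, Y}.
          Root V: left subtree has 0 nodes { }, right has 2 {U, Y}.
            Root Y: left subtree has 1 node {U}, right has 0 { }.
        Root P: left subtree has 1 node {W}, right has 0 { }.
      Root E: left subtree has 0 nodes { }, right has 2 {B, N}.
        Root B: left subtree has 0 nodes { }, right has 1 {N}.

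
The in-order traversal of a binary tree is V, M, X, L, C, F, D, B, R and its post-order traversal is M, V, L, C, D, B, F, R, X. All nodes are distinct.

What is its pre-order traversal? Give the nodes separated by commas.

The last element of post-order is the root; it splits in-order into left and right subtrees.
Root X: left subtree has 2 nodes {V, M}, right has 6 {L, C, F, D, B, R}.
  Root V: left subtree has 0 nodes { }, right has 1 {M}.
  Root R: left subtree has 5 nodes {L, C, F, D, B}, right has 0 { }.
    Root F: left subtree has 2 nodes {L, C}, right has 2 {D, B}.
      Root C: left subtree has 1 node {L}, right has 0 { }.
      Root B: left subtree has 1 node {D}, right has 0 { }.

X, V, M, R, F, C, L, B, D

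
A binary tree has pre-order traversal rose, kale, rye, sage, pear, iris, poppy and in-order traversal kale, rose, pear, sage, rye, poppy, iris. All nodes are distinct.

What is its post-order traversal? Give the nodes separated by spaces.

kale pear sage poppy iris rye rose

The first element of pre-order is the root; it splits in-order into left and right subtrees.
Root rose: left subtree has 1 node {kale}, right has 5 {pear, sage, rye, poppy, iris}.
  Root rye: left subtree has 2 nodes {pear, sage}, right has 2 {poppy, iris}.
    Root sage: left subtree has 1 node {pear}, right has 0 { }.
    Root iris: left subtree has 1 node {poppy}, right has 0 { }.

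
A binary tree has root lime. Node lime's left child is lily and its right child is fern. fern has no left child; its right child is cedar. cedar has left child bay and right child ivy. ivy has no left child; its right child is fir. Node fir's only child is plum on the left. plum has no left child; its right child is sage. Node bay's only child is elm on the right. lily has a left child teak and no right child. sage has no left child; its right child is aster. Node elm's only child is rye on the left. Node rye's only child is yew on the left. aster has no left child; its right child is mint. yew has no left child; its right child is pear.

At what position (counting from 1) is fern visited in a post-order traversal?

Post-order visits the left subtree, then the right subtree, then the node.
At lime: go left to lily.
  At lily: go left to teak.
    teak is a leaf — visit teak.
  At lily: no right child.
  Visit lily.
At lime: go right to fern.
  At fern: no left child.
  At fern: go right to cedar.
    At cedar: go left to bay.
      At bay: no left child.
      At bay: go right to elm.
        At elm: go left to rye.
          At rye: go left to yew.
            At yew: no left child.
            At yew: go right to pear.
              pear is a leaf — visit pear.
            Visit yew.
          At rye: no right child.
          Visit rye.
        At elm: no right child.
        Visit elm.
      Visit bay.
    At cedar: go right to ivy.
      At ivy: no left child.
      At ivy: go right to fir.
        At fir: go left to plum.
          At plum: no left child.
          At plum: go right to sage.
            At sage: no left child.
            At sage: go right to aster.
              At aster: no left child.
              At aster: go right to mint.
                mint is a leaf — visit mint.
              Visit aster.
            Visit sage.
          Visit plum.
        At fir: no right child.
        Visit fir.
      Visit ivy.
    Visit cedar.
  Visit fern.
Visit lime.
Full post-order sequence: teak, lily, pear, yew, rye, elm, bay, mint, aster, sage, plum, fir, ivy, cedar, fern, lime.

15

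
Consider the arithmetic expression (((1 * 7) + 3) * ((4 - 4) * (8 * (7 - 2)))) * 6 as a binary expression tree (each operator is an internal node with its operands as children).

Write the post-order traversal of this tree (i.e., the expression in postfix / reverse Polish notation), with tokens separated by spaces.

Post-order on an expression tree gives postfix notation: for each operator, emit left operand, right operand, then the operator.

1 7 * 3 + 4 4 - 8 7 2 - * * * 6 *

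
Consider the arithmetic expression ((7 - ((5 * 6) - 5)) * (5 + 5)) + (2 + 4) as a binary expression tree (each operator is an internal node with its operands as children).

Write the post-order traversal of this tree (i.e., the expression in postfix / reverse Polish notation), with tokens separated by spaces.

Post-order on an expression tree gives postfix notation: for each operator, emit left operand, right operand, then the operator.

7 5 6 * 5 - - 5 5 + * 2 4 + +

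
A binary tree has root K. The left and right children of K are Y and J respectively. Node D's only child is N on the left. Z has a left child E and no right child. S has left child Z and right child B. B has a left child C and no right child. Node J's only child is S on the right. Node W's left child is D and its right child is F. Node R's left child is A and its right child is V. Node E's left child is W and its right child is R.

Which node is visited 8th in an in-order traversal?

In-order visits the left subtree, then the node, then the right subtree.
At K: go left to Y.
  Y is a leaf — visit Y.
Visit K.
At K: go right to J.
  At J: no left child.
  Visit J.
  At J: go right to S.
    At S: go left to Z.
      At Z: go left to E.
        At E: go left to W.
          At W: go left to D.
            At D: go left to N.
              N is a leaf — visit N.
            Visit D.
            At D: no right child.
          Visit W.
          At W: go right to F.
            F is a leaf — visit F.
        Visit E.
        At E: go right to R.
          At R: go left to A.
            A is a leaf — visit A.
          Visit R.
          At R: go right to V.
            V is a leaf — visit V.
      Visit Z.
      At Z: no right child.
    Visit S.
    At S: go right to B.
      At B: go left to C.
        C is a leaf — visit C.
      Visit B.
      At B: no right child.
Full in-order sequence: Y, K, J, N, D, W, F, E, A, R, V, Z, S, C, B.

E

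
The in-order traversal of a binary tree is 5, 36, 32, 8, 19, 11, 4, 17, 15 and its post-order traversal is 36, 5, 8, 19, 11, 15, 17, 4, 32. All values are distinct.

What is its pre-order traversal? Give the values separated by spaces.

The last element of post-order is the root; it splits in-order into left and right subtrees.
Root 32: left subtree has 2 nodes {5, 36}, right has 6 {8, 19, 11, 4, 17, 15}.
  Root 5: left subtree has 0 nodes { }, right has 1 {36}.
  Root 4: left subtree has 3 nodes {8, 19, 11}, right has 2 {17, 15}.
    Root 11: left subtree has 2 nodes {8, 19}, right has 0 { }.
      Root 19: left subtree has 1 node {8}, right has 0 { }.
    Root 17: left subtree has 0 nodes { }, right has 1 {15}.

32 5 36 4 11 19 8 17 15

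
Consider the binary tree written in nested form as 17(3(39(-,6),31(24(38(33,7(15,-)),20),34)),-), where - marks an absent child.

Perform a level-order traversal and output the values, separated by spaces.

Level-order visits nodes level by level from the root, left to right within each level.
Level 0: 17
Level 1: 3
Level 2: 39, 31
Level 3: 6, 24, 34
Level 4: 38, 20
Level 5: 33, 7
Level 6: 15

17 3 39 31 6 24 34 38 20 33 7 15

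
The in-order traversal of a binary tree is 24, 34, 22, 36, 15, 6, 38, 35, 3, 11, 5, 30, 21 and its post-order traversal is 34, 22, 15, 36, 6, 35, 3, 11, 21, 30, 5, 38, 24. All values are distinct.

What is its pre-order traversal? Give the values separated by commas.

The last element of post-order is the root; it splits in-order into left and right subtrees.
Root 24: left subtree has 0 nodes { }, right has 12 {34, 22, 36, 15, 6, 38, 35, 3, 11, 5, 30, 21}.
  Root 38: left subtree has 5 nodes {34, 22, 36, 15, 6}, right has 6 {35, 3, 11, 5, 30, 21}.
    Root 6: left subtree has 4 nodes {34, 22, 36, 15}, right has 0 { }.
      Root 36: left subtree has 2 nodes {34, 22}, right has 1 {15}.
        Root 22: left subtree has 1 node {34}, right has 0 { }.
    Root 5: left subtree has 3 nodes {35, 3, 11}, right has 2 {30, 21}.
      Root 11: left subtree has 2 nodes {35, 3}, right has 0 { }.
        Root 3: left subtree has 1 node {35}, right has 0 { }.
      Root 30: left subtree has 0 nodes { }, right has 1 {21}.

24, 38, 6, 36, 22, 34, 15, 5, 11, 3, 35, 30, 21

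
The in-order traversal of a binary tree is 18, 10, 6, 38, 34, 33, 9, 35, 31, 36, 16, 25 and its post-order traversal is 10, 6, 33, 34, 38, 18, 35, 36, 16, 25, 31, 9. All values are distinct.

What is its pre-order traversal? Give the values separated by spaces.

The last element of post-order is the root; it splits in-order into left and right subtrees.
Root 9: left subtree has 6 nodes {18, 10, 6, 38, 34, 33}, right has 5 {35, 31, 36, 16, 25}.
  Root 18: left subtree has 0 nodes { }, right has 5 {10, 6, 38, 34, 33}.
    Root 38: left subtree has 2 nodes {10, 6}, right has 2 {34, 33}.
      Root 6: left subtree has 1 node {10}, right has 0 { }.
      Root 34: left subtree has 0 nodes { }, right has 1 {33}.
  Root 31: left subtree has 1 node {35}, right has 3 {36, 16, 25}.
    Root 25: left subtree has 2 nodes {36, 16}, right has 0 { }.
      Root 16: left subtree has 1 node {36}, right has 0 { }.

9 18 38 6 10 34 33 31 35 25 16 36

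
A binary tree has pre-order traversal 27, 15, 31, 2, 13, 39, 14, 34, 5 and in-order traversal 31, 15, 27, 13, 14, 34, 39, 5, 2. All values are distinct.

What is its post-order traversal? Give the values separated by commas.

The first element of pre-order is the root; it splits in-order into left and right subtrees.
Root 27: left subtree has 2 nodes {31, 15}, right has 6 {13, 14, 34, 39, 5, 2}.
  Root 15: left subtree has 1 node {31}, right has 0 { }.
  Root 2: left subtree has 5 nodes {13, 14, 34, 39, 5}, right has 0 { }.
    Root 13: left subtree has 0 nodes { }, right has 4 {14, 34, 39, 5}.
      Root 39: left subtree has 2 nodes {14, 34}, right has 1 {5}.
        Root 14: left subtree has 0 nodes { }, right has 1 {34}.

31, 15, 34, 14, 5, 39, 13, 2, 27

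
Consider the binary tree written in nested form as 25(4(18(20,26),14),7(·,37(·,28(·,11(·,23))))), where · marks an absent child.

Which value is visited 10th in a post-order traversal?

7

Post-order visits the left subtree, then the right subtree, then the node.
At 25: go left to 4.
  At 4: go left to 18.
    At 18: go left to 20.
      20 is a leaf — visit 20.
    At 18: go right to 26.
      26 is a leaf — visit 26.
    Visit 18.
  At 4: go right to 14.
    14 is a leaf — visit 14.
  Visit 4.
At 25: go right to 7.
  At 7: no left child.
  At 7: go right to 37.
    At 37: no left child.
    At 37: go right to 28.
      At 28: no left child.
      At 28: go right to 11.
        At 11: no left child.
        At 11: go right to 23.
          23 is a leaf — visit 23.
        Visit 11.
      Visit 28.
    Visit 37.
  Visit 7.
Visit 25.
Full post-order sequence: 20, 26, 18, 14, 4, 23, 11, 28, 37, 7, 25.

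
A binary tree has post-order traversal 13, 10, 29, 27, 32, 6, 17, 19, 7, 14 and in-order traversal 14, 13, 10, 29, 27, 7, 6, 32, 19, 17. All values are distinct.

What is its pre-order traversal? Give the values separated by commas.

14, 7, 27, 29, 10, 13, 19, 6, 32, 17

The last element of post-order is the root; it splits in-order into left and right subtrees.
Root 14: left subtree has 0 nodes { }, right has 9 {13, 10, 29, 27, 7, 6, 32, 19, 17}.
  Root 7: left subtree has 4 nodes {13, 10, 29, 27}, right has 4 {6, 32, 19, 17}.
    Root 27: left subtree has 3 nodes {13, 10, 29}, right has 0 { }.
      Root 29: left subtree has 2 nodes {13, 10}, right has 0 { }.
        Root 10: left subtree has 1 node {13}, right has 0 { }.
    Root 19: left subtree has 2 nodes {6, 32}, right has 1 {17}.
      Root 6: left subtree has 0 nodes { }, right has 1 {32}.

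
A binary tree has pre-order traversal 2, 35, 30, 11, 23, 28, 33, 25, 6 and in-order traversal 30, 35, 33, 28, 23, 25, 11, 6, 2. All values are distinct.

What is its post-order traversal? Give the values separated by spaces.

The first element of pre-order is the root; it splits in-order into left and right subtrees.
Root 2: left subtree has 8 nodes {30, 35, 33, 28, 23, 25, 11, 6}, right has 0 { }.
  Root 35: left subtree has 1 node {30}, right has 6 {33, 28, 23, 25, 11, 6}.
    Root 11: left subtree has 4 nodes {33, 28, 23, 25}, right has 1 {6}.
      Root 23: left subtree has 2 nodes {33, 28}, right has 1 {25}.
        Root 28: left subtree has 1 node {33}, right has 0 { }.

30 33 28 25 23 6 11 35 2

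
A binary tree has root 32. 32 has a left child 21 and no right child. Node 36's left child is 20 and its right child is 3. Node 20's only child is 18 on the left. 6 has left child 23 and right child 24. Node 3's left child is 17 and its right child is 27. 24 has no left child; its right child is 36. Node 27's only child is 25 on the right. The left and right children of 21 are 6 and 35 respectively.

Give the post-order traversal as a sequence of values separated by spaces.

23 18 20 17 25 27 3 36 24 6 35 21 32

Post-order visits the left subtree, then the right subtree, then the node.
At 32: go left to 21.
  At 21: go left to 6.
    At 6: go left to 23.
      23 is a leaf — visit 23.
    At 6: go right to 24.
      At 24: no left child.
      At 24: go right to 36.
        At 36: go left to 20.
          At 20: go left to 18.
            18 is a leaf — visit 18.
          At 20: no right child.
          Visit 20.
        At 36: go right to 3.
          At 3: go left to 17.
            17 is a leaf — visit 17.
          At 3: go right to 27.
            At 27: no left child.
            At 27: go right to 25.
              25 is a leaf — visit 25.
            Visit 27.
          Visit 3.
        Visit 36.
      Visit 24.
    Visit 6.
  At 21: go right to 35.
    35 is a leaf — visit 35.
  Visit 21.
At 32: no right child.
Visit 32.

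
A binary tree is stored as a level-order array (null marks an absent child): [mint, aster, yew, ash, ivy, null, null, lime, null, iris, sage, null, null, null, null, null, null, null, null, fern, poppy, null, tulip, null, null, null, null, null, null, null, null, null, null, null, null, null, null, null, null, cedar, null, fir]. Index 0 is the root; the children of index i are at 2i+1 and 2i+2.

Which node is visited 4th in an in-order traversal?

cedar

In-order visits the left subtree, then the node, then the right subtree.
At mint: go left to aster.
  At aster: go left to ash.
    At ash: go left to lime.
      lime is a leaf — visit lime.
    Visit ash.
    At ash: no right child.
  Visit aster.
  At aster: go right to ivy.
    At ivy: go left to iris.
      At iris: go left to fern.
        At fern: go left to cedar.
          cedar is a leaf — visit cedar.
        Visit fern.
        At fern: no right child.
      Visit iris.
      At iris: go right to poppy.
        At poppy: go left to fir.
          fir is a leaf — visit fir.
        Visit poppy.
        At poppy: no right child.
    Visit ivy.
    At ivy: go right to sage.
      At sage: no left child.
      Visit sage.
      At sage: go right to tulip.
        tulip is a leaf — visit tulip.
Visit mint.
At mint: go right to yew.
  yew is a leaf — visit yew.
Full in-order sequence: lime, ash, aster, cedar, fern, iris, fir, poppy, ivy, sage, tulip, mint, yew.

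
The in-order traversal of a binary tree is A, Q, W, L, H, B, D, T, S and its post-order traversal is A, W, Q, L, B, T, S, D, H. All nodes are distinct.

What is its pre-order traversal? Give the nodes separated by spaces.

The last element of post-order is the root; it splits in-order into left and right subtrees.
Root H: left subtree has 4 nodes {A, Q, W, L}, right has 4 {B, D, T, S}.
  Root L: left subtree has 3 nodes {A, Q, W}, right has 0 { }.
    Root Q: left subtree has 1 node {A}, right has 1 {W}.
  Root D: left subtree has 1 node {B}, right has 2 {T, S}.
    Root S: left subtree has 1 node {T}, right has 0 { }.

H L Q A W D B S T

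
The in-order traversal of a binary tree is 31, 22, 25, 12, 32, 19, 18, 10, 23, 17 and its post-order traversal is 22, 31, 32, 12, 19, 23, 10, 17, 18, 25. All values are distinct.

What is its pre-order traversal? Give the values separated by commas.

25, 31, 22, 18, 19, 12, 32, 17, 10, 23

The last element of post-order is the root; it splits in-order into left and right subtrees.
Root 25: left subtree has 2 nodes {31, 22}, right has 7 {12, 32, 19, 18, 10, 23, 17}.
  Root 31: left subtree has 0 nodes { }, right has 1 {22}.
  Root 18: left subtree has 3 nodes {12, 32, 19}, right has 3 {10, 23, 17}.
    Root 19: left subtree has 2 nodes {12, 32}, right has 0 { }.
      Root 12: left subtree has 0 nodes { }, right has 1 {32}.
    Root 17: left subtree has 2 nodes {10, 23}, right has 0 { }.
      Root 10: left subtree has 0 nodes { }, right has 1 {23}.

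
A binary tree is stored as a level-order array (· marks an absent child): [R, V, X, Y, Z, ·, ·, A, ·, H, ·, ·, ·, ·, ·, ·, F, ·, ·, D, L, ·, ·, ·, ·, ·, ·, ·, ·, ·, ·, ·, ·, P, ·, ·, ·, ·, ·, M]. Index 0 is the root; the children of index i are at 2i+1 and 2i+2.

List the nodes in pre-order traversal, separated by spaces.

Pre-order visits the node, then its left subtree, then its right subtree.
Visit R.
At R: go left to V.
  Visit V.
  At V: go left to Y.
    Visit Y.
    At Y: go left to A.
      Visit A.
      At A: no left child.
      At A: go right to F.
        Visit F.
        At F: go left to P.
          P is a leaf — visit P.
        At F: no right child.
    At Y: no right child.
  At V: go right to Z.
    Visit Z.
    At Z: go left to H.
      Visit H.
      At H: go left to D.
        Visit D.
        At D: go left to M.
          M is a leaf — visit M.
        At D: no right child.
      At H: go right to L.
        L is a leaf — visit L.
    At Z: no right child.
At R: go right to X.
  X is a leaf — visit X.

R V Y A F P Z H D M L X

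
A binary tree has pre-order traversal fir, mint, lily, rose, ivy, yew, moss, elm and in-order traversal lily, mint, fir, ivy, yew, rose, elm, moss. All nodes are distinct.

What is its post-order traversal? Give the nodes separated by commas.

The first element of pre-order is the root; it splits in-order into left and right subtrees.
Root fir: left subtree has 2 nodes {lily, mint}, right has 5 {ivy, yew, rose, elm, moss}.
  Root mint: left subtree has 1 node {lily}, right has 0 { }.
  Root rose: left subtree has 2 nodes {ivy, yew}, right has 2 {elm, moss}.
    Root ivy: left subtree has 0 nodes { }, right has 1 {yew}.
    Root moss: left subtree has 1 node {elm}, right has 0 { }.

lily, mint, yew, ivy, elm, moss, rose, fir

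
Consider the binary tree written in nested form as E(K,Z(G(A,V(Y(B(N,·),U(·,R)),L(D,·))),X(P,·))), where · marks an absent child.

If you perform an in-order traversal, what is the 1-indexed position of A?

In-order visits the left subtree, then the node, then the right subtree.
At E: go left to K.
  K is a leaf — visit K.
Visit E.
At E: go right to Z.
  At Z: go left to G.
    At G: go left to A.
      A is a leaf — visit A.
    Visit G.
    At G: go right to V.
      At V: go left to Y.
        At Y: go left to B.
          At B: go left to N.
            N is a leaf — visit N.
          Visit B.
          At B: no right child.
        Visit Y.
        At Y: go right to U.
          At U: no left child.
          Visit U.
          At U: go right to R.
            R is a leaf — visit R.
      Visit V.
      At V: go right to L.
        At L: go left to D.
          D is a leaf — visit D.
        Visit L.
        At L: no right child.
  Visit Z.
  At Z: go right to X.
    At X: go left to P.
      P is a leaf — visit P.
    Visit X.
    At X: no right child.
Full in-order sequence: K, E, A, G, N, B, Y, U, R, V, D, L, Z, P, X.

3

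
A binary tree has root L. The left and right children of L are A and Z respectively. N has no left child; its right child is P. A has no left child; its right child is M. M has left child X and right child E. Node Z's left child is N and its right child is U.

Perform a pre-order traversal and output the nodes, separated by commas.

L, A, M, X, E, Z, N, P, U

Pre-order visits the node, then its left subtree, then its right subtree.
Visit L.
At L: go left to A.
  Visit A.
  At A: no left child.
  At A: go right to M.
    Visit M.
    At M: go left to X.
      X is a leaf — visit X.
    At M: go right to E.
      E is a leaf — visit E.
At L: go right to Z.
  Visit Z.
  At Z: go left to N.
    Visit N.
    At N: no left child.
    At N: go right to P.
      P is a leaf — visit P.
  At Z: go right to U.
    U is a leaf — visit U.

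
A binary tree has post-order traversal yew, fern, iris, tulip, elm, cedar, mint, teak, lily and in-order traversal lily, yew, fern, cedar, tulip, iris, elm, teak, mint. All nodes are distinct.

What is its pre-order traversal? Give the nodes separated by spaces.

The last element of post-order is the root; it splits in-order into left and right subtrees.
Root lily: left subtree has 0 nodes { }, right has 8 {yew, fern, cedar, tulip, iris, elm, teak, mint}.
  Root teak: left subtree has 6 nodes {yew, fern, cedar, tulip, iris, elm}, right has 1 {mint}.
    Root cedar: left subtree has 2 nodes {yew, fern}, right has 3 {tulip, iris, elm}.
      Root fern: left subtree has 1 node {yew}, right has 0 { }.
      Root elm: left subtree has 2 nodes {tulip, iris}, right has 0 { }.
        Root tulip: left subtree has 0 nodes { }, right has 1 {iris}.

lily teak cedar fern yew elm tulip iris mint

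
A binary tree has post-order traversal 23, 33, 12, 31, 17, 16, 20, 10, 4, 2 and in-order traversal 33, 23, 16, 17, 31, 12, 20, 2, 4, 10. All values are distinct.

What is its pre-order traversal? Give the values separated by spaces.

The last element of post-order is the root; it splits in-order into left and right subtrees.
Root 2: left subtree has 7 nodes {33, 23, 16, 17, 31, 12, 20}, right has 2 {4, 10}.
  Root 20: left subtree has 6 nodes {33, 23, 16, 17, 31, 12}, right has 0 { }.
    Root 16: left subtree has 2 nodes {33, 23}, right has 3 {17, 31, 12}.
      Root 33: left subtree has 0 nodes { }, right has 1 {23}.
      Root 17: left subtree has 0 nodes { }, right has 2 {31, 12}.
        Root 31: left subtree has 0 nodes { }, right has 1 {12}.
  Root 4: left subtree has 0 nodes { }, right has 1 {10}.

2 20 16 33 23 17 31 12 4 10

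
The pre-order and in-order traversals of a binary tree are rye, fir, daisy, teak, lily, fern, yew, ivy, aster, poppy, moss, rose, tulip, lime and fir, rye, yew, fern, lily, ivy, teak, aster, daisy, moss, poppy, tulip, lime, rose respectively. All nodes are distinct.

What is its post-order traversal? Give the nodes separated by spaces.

The first element of pre-order is the root; it splits in-order into left and right subtrees.
Root rye: left subtree has 1 node {fir}, right has 12 {yew, fern, lily, ivy, teak, aster, daisy, moss, poppy, tulip, lime, rose}.
  Root daisy: left subtree has 6 nodes {yew, fern, lily, ivy, teak, aster}, right has 5 {moss, poppy, tulip, lime, rose}.
    Root teak: left subtree has 4 nodes {yew, fern, lily, ivy}, right has 1 {aster}.
      Root lily: left subtree has 2 nodes {yew, fern}, right has 1 {ivy}.
        Root fern: left subtree has 1 node {yew}, right has 0 { }.
    Root poppy: left subtree has 1 node {moss}, right has 3 {tulip, lime, rose}.
      Root rose: left subtree has 2 nodes {tulip, lime}, right has 0 { }.
        Root tulip: left subtree has 0 nodes { }, right has 1 {lime}.

fir yew fern ivy lily aster teak moss lime tulip rose poppy daisy rye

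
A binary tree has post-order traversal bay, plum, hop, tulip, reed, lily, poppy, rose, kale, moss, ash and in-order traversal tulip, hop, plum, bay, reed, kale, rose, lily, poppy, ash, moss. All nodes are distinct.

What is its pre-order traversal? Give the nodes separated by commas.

The last element of post-order is the root; it splits in-order into left and right subtrees.
Root ash: left subtree has 9 nodes {tulip, hop, plum, bay, reed, kale, rose, lily, poppy}, right has 1 {moss}.
  Root kale: left subtree has 5 nodes {tulip, hop, plum, bay, reed}, right has 3 {rose, lily, poppy}.
    Root reed: left subtree has 4 nodes {tulip, hop, plum, bay}, right has 0 { }.
      Root tulip: left subtree has 0 nodes { }, right has 3 {hop, plum, bay}.
        Root hop: left subtree has 0 nodes { }, right has 2 {plum, bay}.
          Root plum: left subtree has 0 nodes { }, right has 1 {bay}.
    Root rose: left subtree has 0 nodes { }, right has 2 {lily, poppy}.
      Root poppy: left subtree has 1 node {lily}, right has 0 { }.

ash, kale, reed, tulip, hop, plum, bay, rose, poppy, lily, moss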